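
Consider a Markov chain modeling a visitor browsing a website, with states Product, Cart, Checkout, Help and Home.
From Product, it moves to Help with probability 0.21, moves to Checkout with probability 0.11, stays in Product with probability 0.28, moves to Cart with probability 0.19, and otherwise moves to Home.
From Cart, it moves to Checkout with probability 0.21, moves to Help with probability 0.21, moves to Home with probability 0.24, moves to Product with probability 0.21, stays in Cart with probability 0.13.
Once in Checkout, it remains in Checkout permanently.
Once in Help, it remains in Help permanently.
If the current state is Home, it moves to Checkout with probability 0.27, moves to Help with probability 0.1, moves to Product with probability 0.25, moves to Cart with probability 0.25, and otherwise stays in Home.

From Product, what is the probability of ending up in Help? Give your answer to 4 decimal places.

0.5387

Let h(s) be the probability of absorption at Help starting from transient state s. Then h(Help) = 1 and h(Checkout) = 0. By first-step analysis:
h(Product) = 0.28·h(Product) + 0.19·h(Cart) + 0.11·0 + 0.21·1 + 0.21·h(Home)
h(Cart) = 0.21·h(Product) + 0.13·h(Cart) + 0.21·0 + 0.21·1 + 0.24·h(Home)
h(Home) = 0.25·h(Product) + 0.25·h(Cart) + 0.27·0 + 0.1·1 + 0.13·h(Home)
Solving: h(Product) = 0.5387, h(Cart) = 0.4842, h(Home) = 0.4089.
Starting from Product, the probability is 0.5387.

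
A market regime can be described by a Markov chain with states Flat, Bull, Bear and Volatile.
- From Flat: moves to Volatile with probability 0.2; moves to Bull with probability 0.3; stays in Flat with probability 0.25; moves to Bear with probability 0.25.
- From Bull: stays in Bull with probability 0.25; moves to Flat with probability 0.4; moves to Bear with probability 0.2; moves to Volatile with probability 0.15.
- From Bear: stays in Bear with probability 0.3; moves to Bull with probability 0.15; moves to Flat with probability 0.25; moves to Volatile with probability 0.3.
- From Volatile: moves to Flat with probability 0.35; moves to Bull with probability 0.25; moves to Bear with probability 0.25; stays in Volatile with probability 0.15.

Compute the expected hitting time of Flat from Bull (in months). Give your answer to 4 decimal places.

Let t(s) be the expected number of months to first reach Flat from state s, with t(Flat) = 0. Conditioning on the first month:
t(Bull) = 1 + 0.25·t(Bull) + 0.2·t(Bear) + 0.15·t(Volatile)
t(Bear) = 1 + 0.15·t(Bull) + 0.3·t(Bear) + 0.3·t(Volatile)
t(Volatile) = 1 + 0.25·t(Bull) + 0.25·t(Bear) + 0.15·t(Volatile)
Solving: t(Bull) = 2.8099, t(Bear) = 3.3058, t(Volatile) = 2.9752.
Expected months from Bull to Flat: 2.8099.

2.8099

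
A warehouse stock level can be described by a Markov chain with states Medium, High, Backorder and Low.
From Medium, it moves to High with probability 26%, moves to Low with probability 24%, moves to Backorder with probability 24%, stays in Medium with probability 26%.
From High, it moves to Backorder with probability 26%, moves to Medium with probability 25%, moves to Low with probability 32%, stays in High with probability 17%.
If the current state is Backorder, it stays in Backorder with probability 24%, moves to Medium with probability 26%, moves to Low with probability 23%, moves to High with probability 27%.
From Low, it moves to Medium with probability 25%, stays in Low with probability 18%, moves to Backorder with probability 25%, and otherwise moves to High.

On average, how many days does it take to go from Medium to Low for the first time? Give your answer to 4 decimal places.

Let t(s) be the expected number of days to first reach Low from state s, with t(Low) = 0. Conditioning on the first day:
t(Medium) = 1 + 0.26·t(Medium) + 0.26·t(High) + 0.24·t(Backorder)
t(High) = 1 + 0.25·t(Medium) + 0.17·t(High) + 0.26·t(Backorder)
t(Backorder) = 1 + 0.26·t(Medium) + 0.27·t(High) + 0.24·t(Backorder)
Solving: t(Medium) = 3.8939, t(High) = 3.6087, t(Backorder) = 3.9300.
Expected days from Medium to Low: 3.8939.

3.8939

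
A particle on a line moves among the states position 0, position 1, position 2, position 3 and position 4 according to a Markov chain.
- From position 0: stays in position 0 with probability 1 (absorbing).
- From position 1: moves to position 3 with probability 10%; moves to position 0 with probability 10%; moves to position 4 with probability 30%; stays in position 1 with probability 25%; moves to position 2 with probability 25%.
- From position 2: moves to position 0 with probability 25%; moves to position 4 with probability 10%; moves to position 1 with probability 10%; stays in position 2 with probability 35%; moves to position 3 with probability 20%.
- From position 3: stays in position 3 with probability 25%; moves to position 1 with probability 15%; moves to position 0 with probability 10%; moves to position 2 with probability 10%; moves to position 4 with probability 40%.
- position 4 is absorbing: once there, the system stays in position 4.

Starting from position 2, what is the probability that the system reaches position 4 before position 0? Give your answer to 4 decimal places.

0.4791

Let h(s) be the probability of absorption at position 4 starting from transient state s. Then h(position 4) = 1 and h(position 0) = 0. By first-step analysis:
h(position 1) = 0.1·0 + 0.25·h(position 1) + 0.25·h(position 2) + 0.1·h(position 3) + 0.3·1
h(position 2) = 0.25·0 + 0.1·h(position 1) + 0.35·h(position 2) + 0.2·h(position 3) + 0.1·1
h(position 3) = 0.1·0 + 0.15·h(position 1) + 0.1·h(position 2) + 0.25·h(position 3) + 0.4·1
Solving: h(position 1) = 0.6568, h(position 2) = 0.4791, h(position 3) = 0.7286.
Starting from position 2, the probability is 0.4791.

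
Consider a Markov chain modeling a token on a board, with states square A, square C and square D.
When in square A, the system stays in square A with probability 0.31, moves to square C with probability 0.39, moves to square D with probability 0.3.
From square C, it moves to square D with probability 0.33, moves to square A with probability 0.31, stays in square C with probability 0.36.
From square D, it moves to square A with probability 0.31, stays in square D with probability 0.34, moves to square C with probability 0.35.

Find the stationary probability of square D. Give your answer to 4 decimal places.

Let the stationary distribution be π with π = πP and π_1 + π_2 + π_3 = 1.
π_1 = 0.31·π_1 + 0.31·π_2 + 0.31·π_3
π_2 = 0.39·π_1 + 0.36·π_2 + 0.35·π_3
Solving with the normalization constraint gives π = (0.3100, 0.3661, 0.3239).
So the stationary probability of square D is 0.3239.

0.3239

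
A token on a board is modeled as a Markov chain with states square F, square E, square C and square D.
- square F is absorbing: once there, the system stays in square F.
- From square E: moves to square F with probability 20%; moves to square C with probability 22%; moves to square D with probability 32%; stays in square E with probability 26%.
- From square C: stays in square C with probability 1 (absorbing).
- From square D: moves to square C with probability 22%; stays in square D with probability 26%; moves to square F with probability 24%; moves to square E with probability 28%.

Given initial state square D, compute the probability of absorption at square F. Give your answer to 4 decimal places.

Let h(s) be the probability of absorption at square F starting from transient state s. Then h(square F) = 1 and h(square C) = 0. By first-step analysis:
h(square E) = 0.2·1 + 0.26·h(square E) + 0.22·0 + 0.32·h(square D)
h(square D) = 0.24·1 + 0.28·h(square E) + 0.22·0 + 0.26·h(square D)
Solving: h(square E) = 0.4908, h(square D) = 0.5100.
Starting from square D, the probability is 0.5100.

0.5100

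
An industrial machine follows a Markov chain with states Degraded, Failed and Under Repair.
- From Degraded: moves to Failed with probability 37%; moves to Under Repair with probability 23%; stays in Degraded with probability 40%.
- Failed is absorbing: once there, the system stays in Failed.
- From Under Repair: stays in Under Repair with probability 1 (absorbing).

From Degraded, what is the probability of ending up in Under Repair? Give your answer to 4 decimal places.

0.3833

Let h(s) be the probability of absorption at Under Repair starting from transient state s. Then h(Under Repair) = 1 and h(Failed) = 0. By first-step analysis:
h(Degraded) = 0.4·h(Degraded) + 0.37·0 + 0.23·1
Solving: h(Degraded) = 0.3833.
Starting from Degraded, the probability is 0.3833.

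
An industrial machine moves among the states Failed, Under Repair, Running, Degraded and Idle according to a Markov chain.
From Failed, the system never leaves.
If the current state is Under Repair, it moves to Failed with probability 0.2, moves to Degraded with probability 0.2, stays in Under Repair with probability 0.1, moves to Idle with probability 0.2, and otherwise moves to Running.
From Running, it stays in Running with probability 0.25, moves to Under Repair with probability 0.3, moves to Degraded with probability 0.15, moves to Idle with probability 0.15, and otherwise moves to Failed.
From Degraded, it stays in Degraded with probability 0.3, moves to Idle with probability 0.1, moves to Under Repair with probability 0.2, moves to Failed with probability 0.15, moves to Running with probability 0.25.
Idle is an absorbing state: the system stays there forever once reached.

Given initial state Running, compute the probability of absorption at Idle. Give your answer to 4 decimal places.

0.4848

Let h(s) be the probability of absorption at Idle starting from transient state s. Then h(Idle) = 1 and h(Failed) = 0. By first-step analysis:
h(Under Repair) = 0.2·0 + 0.1·h(Under Repair) + 0.3·h(Running) + 0.2·h(Degraded) + 0.2·1
h(Running) = 0.15·0 + 0.3·h(Under Repair) + 0.25·h(Running) + 0.15·h(Degraded) + 0.15·1
h(Degraded) = 0.15·0 + 0.2·h(Under Repair) + 0.25·h(Running) + 0.3·h(Degraded) + 0.1·1
Solving: h(Under Repair) = 0.4848, h(Running) = 0.4848, h(Degraded) = 0.4545.
Starting from Running, the probability is 0.4848.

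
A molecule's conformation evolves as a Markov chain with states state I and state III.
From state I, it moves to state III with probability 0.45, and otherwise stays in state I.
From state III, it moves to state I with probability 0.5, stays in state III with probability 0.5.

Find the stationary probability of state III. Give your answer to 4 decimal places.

0.4737

Let the stationary distribution be π with π = πP and π_1 + π_2 = 1.
π_1 = 0.55·π_1 + 0.5·π_2
Solving with the normalization constraint gives π = (0.5263, 0.4737).
So the stationary probability of state III is 0.4737.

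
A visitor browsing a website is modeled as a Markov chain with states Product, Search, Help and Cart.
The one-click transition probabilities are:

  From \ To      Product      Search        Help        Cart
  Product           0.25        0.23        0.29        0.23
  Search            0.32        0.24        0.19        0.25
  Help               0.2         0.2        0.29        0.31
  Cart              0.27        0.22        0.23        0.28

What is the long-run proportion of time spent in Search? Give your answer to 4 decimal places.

0.2220

Let the stationary distribution be π with π = πP and π_1 + π_2 + π_3 + π_4 = 1.
π_1 = 0.25·π_1 + 0.32·π_2 + 0.2·π_3 + 0.27·π_4
π_2 = 0.23·π_1 + 0.24·π_2 + 0.2·π_3 + 0.22·π_4
π_3 = 0.29·π_1 + 0.19·π_2 + 0.29·π_3 + 0.23·π_4
Solving with the normalization constraint gives π = (0.2583, 0.2220, 0.2517, 0.2680).
So the stationary probability of Search is 0.2220.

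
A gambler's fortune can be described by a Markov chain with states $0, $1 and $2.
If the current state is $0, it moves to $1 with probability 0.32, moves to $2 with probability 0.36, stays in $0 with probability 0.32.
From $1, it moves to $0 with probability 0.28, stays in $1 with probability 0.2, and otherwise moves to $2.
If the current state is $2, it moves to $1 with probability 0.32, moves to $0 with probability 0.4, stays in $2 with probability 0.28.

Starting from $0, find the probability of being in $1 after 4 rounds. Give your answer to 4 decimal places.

0.2857

Propagate the distribution vector 4 rounds from $0.
After 0 rounds: (1.0000, 0.0000, 0.0000)
After 1 round: (0.3200, 0.3200, 0.3600)
After 2 rounds: (0.3360, 0.2816, 0.3824)
After 3 rounds: (0.3393, 0.2862, 0.3745)
After 4 rounds: (0.3385, 0.2857, 0.3758)
P(in $1 after 4 rounds) = 0.2857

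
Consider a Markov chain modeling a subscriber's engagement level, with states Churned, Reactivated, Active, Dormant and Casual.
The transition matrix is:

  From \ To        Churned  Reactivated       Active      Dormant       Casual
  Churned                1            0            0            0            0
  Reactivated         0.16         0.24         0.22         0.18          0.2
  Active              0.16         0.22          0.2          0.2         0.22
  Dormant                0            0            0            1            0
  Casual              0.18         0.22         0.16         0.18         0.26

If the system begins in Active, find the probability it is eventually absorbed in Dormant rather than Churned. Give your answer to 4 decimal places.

0.5373

Let h(s) be the probability of absorption at Dormant starting from transient state s. Then h(Dormant) = 1 and h(Churned) = 0. By first-step analysis:
h(Reactivated) = 0.16·0 + 0.24·h(Reactivated) + 0.22·h(Active) + 0.18·1 + 0.2·h(Casual)
h(Active) = 0.16·0 + 0.22·h(Reactivated) + 0.2·h(Active) + 0.2·1 + 0.22·h(Casual)
h(Casual) = 0.18·0 + 0.22·h(Reactivated) + 0.16·h(Active) + 0.18·1 + 0.26·h(Casual)
Solving: h(Reactivated) = 0.5283, h(Active) = 0.5373, h(Casual) = 0.5165.
Starting from Active, the probability is 0.5373.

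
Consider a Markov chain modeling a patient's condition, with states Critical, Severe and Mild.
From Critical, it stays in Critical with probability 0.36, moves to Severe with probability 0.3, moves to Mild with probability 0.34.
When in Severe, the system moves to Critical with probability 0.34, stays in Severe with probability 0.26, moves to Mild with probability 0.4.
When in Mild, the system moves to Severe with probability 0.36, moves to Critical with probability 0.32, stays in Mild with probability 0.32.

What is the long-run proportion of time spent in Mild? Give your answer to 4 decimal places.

Let the stationary distribution be π with π = πP and π_1 + π_2 + π_3 = 1.
π_1 = 0.36·π_1 + 0.34·π_2 + 0.32·π_3
π_2 = 0.3·π_1 + 0.26·π_2 + 0.36·π_3
Solving with the normalization constraint gives π = (0.3398, 0.3087, 0.3515).
So the stationary probability of Mild is 0.3515.

0.3515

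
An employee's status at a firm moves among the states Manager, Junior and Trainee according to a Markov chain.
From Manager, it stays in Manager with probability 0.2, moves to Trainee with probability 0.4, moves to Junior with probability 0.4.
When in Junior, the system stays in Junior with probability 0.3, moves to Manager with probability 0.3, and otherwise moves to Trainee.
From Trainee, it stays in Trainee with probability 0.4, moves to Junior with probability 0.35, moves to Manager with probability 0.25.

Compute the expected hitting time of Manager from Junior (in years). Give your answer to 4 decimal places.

Let t(s) be the expected number of years to first reach Manager from state s, with t(Manager) = 0. Conditioning on the first year:
t(Junior) = 1 + 0.3·t(Junior) + 0.4·t(Trainee)
t(Trainee) = 1 + 0.35·t(Junior) + 0.4·t(Trainee)
Solving: t(Junior) = 3.5714, t(Trainee) = 3.7500.
Expected years from Junior to Manager: 3.5714.

3.5714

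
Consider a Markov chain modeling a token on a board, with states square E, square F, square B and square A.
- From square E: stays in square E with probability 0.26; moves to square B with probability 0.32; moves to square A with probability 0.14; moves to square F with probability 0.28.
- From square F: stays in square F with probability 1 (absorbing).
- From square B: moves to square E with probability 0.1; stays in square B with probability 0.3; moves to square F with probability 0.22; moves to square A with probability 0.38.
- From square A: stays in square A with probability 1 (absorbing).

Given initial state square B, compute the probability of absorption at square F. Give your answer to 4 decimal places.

0.3926

Let h(s) be the probability of absorption at square F starting from transient state s. Then h(square F) = 1 and h(square A) = 0. By first-step analysis:
h(square E) = 0.26·h(square E) + 0.28·1 + 0.32·h(square B) + 0.14·0
h(square B) = 0.1·h(square E) + 0.22·1 + 0.3·h(square B) + 0.38·0
Solving: h(square E) = 0.5481, h(square B) = 0.3926.
Starting from square B, the probability is 0.3926.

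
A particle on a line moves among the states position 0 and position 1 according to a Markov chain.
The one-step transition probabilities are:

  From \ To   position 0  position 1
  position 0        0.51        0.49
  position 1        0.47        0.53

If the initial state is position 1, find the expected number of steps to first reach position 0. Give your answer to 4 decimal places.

2.1277

Let t(s) be the expected number of steps to first reach position 0 from state s, with t(position 0) = 0. Conditioning on the first step:
t(position 1) = 1 + 0.53·t(position 1)
Solving: t(position 1) = 2.1277.
Expected steps from position 1 to position 0: 2.1277.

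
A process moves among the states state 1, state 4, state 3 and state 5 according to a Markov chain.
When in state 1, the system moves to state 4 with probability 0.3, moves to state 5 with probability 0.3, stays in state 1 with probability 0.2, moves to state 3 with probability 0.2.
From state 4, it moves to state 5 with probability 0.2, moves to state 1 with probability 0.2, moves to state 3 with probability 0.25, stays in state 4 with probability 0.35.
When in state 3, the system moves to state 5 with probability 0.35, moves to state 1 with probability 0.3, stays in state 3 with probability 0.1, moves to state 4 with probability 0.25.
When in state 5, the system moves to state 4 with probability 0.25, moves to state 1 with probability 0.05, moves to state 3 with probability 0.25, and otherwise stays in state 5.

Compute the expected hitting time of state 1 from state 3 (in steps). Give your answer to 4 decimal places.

5.3598

Let t(s) be the expected number of steps to first reach state 1 from state s, with t(state 1) = 0. Conditioning on the first step:
t(state 4) = 1 + 0.35·t(state 4) + 0.25·t(state 3) + 0.2·t(state 5)
t(state 3) = 1 + 0.25·t(state 4) + 0.1·t(state 3) + 0.35·t(state 5)
t(state 5) = 1 + 0.25·t(state 4) + 0.25·t(state 3) + 0.45·t(state 5)
Solving: t(state 4) = 5.7072, t(state 3) = 5.3598, t(state 5) = 6.8486.
Expected steps from state 3 to state 1: 5.3598.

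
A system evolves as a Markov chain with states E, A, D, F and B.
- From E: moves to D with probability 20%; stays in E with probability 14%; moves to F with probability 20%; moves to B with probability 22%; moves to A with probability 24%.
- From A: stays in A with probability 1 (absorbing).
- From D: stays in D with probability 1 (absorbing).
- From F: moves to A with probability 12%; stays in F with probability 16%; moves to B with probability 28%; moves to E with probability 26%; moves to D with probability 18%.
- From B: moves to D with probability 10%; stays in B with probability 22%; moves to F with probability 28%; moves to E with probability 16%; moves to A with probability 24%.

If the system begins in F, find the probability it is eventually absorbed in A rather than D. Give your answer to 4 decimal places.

0.5168

Let h(s) be the probability of absorption at A starting from transient state s. Then h(A) = 1 and h(D) = 0. By first-step analysis:
h(E) = 0.14·h(E) + 0.24·1 + 0.2·0 + 0.2·h(F) + 0.22·h(B)
h(F) = 0.26·h(E) + 0.12·1 + 0.18·0 + 0.16·h(F) + 0.28·h(B)
h(B) = 0.16·h(E) + 0.24·1 + 0.1·0 + 0.28·h(F) + 0.22·h(B)
Solving: h(E) = 0.5545, h(F) = 0.5168, h(B) = 0.6070.
Starting from F, the probability is 0.5168.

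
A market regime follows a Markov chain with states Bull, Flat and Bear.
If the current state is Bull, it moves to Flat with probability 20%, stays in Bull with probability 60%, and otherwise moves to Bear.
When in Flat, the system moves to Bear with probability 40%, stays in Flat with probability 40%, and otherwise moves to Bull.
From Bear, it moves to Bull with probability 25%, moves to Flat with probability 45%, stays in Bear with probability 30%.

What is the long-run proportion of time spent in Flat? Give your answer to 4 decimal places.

0.3433

Let the stationary distribution be π with π = πP and π_1 + π_2 + π_3 = 1.
π_1 = 0.6·π_1 + 0.2·π_2 + 0.25·π_3
π_2 = 0.2·π_1 + 0.4·π_2 + 0.45·π_3
Solving with the normalization constraint gives π = (0.3582, 0.3433, 0.2985).
So the stationary probability of Flat is 0.3433.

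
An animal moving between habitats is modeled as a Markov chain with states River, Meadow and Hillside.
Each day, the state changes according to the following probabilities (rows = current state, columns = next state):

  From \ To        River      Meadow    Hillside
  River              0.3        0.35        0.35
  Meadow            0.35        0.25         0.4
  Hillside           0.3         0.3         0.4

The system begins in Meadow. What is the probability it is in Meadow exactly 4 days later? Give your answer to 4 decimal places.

0.3007

Propagate the distribution vector 4 days from Meadow.
After 0 days: (0.0000, 1.0000, 0.0000)
After 1 day: (0.3500, 0.2500, 0.4000)
After 2 days: (0.3125, 0.3050, 0.3825)
After 3 days: (0.3153, 0.3004, 0.3844)
After 4 days: (0.3150, 0.3007, 0.3842)
P(in Meadow after 4 days) = 0.3007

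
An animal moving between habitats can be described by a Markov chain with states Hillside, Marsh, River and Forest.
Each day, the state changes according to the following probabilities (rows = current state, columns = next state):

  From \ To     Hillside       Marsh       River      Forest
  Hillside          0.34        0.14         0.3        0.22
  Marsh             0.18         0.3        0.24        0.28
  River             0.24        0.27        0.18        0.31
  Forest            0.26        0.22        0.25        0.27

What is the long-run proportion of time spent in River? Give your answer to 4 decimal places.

Let the stationary distribution be π with π = πP and π_1 + π_2 + π_3 + π_4 = 1.
π_1 = 0.34·π_1 + 0.18·π_2 + 0.24·π_3 + 0.26·π_4
π_2 = 0.14·π_1 + 0.3·π_2 + 0.27·π_3 + 0.22·π_4
π_3 = 0.3·π_1 + 0.24·π_2 + 0.18·π_3 + 0.25·π_4
Solving with the normalization constraint gives π = (0.2573, 0.2300, 0.2435, 0.2692).
So the stationary probability of River is 0.2435.

0.2435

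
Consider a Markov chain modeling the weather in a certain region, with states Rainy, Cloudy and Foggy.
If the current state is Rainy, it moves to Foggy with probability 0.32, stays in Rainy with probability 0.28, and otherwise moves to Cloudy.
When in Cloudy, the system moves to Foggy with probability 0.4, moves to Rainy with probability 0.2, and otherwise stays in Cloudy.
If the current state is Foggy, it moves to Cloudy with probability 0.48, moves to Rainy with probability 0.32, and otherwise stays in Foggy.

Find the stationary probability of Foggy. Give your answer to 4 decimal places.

Let the stationary distribution be π with π = πP and π_1 + π_2 + π_3 = 1.
π_1 = 0.28·π_1 + 0.2·π_2 + 0.32·π_3
π_2 = 0.4·π_1 + 0.4·π_2 + 0.48·π_3
Solving with the normalization constraint gives π = (0.2586, 0.4253, 0.3161).
So the stationary probability of Foggy is 0.3161.

0.3161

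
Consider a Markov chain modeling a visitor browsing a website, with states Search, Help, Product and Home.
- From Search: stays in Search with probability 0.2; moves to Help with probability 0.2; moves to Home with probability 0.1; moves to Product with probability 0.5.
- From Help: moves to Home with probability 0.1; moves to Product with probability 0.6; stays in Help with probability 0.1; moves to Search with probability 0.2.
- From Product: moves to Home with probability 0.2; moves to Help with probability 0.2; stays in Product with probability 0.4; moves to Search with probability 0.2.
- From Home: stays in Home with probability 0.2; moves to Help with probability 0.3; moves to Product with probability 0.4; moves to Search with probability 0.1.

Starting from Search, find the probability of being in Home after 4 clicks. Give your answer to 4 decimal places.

Propagate the distribution vector 4 clicks from Search.
After 0 clicks: (1.0000, 0.0000, 0.0000, 0.0000)
After 1 click: (0.2000, 0.2000, 0.5000, 0.1000)
After 2 clicks: (0.1900, 0.1900, 0.4600, 0.1600)
After 3 clicks: (0.1840, 0.1970, 0.4570, 0.1620)
After 4 clicks: (0.1838, 0.1965, 0.4578, 0.1619)
P(in Home after 4 clicks) = 0.1619

0.1619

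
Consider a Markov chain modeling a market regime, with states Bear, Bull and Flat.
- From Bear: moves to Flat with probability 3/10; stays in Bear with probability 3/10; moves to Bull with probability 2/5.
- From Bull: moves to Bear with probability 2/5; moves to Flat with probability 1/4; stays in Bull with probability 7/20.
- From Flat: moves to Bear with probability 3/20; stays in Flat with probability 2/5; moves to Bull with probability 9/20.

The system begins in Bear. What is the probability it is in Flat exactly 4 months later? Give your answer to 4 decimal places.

0.3113

Propagate the distribution vector 4 months from Bear.
After 0 months: (1.0000, 0.0000, 0.0000)
After 1 month: (0.3000, 0.4000, 0.3000)
After 2 months: (0.2950, 0.3950, 0.3100)
After 3 months: (0.2930, 0.3958, 0.3113)
After 4 months: (0.2929, 0.3958, 0.3113)
P(in Flat after 4 months) = 0.3113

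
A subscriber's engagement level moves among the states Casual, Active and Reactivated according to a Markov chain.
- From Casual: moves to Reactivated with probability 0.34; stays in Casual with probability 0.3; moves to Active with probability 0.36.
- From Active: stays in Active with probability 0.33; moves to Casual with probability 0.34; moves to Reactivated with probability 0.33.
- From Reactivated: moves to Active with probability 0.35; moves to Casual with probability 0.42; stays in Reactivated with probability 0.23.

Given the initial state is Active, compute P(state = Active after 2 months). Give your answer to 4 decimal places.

Sum over the intermediate state after 1 month:
P = P(Active→Casual)·P(Casual→Active) + P(Active→Active)·P(Active→Active) + P(Active→Reactivated)·P(Reactivated→Active)
  = 0.34×0.36 + 0.33×0.33 + 0.33×0.35
  = 0.1224 + 0.1089 + 0.1155 = 0.3468

0.3468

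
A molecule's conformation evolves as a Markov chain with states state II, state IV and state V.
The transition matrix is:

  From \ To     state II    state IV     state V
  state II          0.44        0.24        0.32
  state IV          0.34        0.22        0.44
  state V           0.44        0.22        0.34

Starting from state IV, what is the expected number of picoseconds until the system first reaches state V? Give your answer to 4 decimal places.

Let t(s) be the expected number of picoseconds to first reach state V from state s, with t(state V) = 0. Conditioning on the first picosecond:
t(state II) = 1 + 0.44·t(state II) + 0.24·t(state IV)
t(state IV) = 1 + 0.34·t(state II) + 0.22·t(state IV)
Solving: t(state II) = 2.8716, t(state IV) = 2.5338.
Expected picoseconds from state IV to state V: 2.5338.

2.5338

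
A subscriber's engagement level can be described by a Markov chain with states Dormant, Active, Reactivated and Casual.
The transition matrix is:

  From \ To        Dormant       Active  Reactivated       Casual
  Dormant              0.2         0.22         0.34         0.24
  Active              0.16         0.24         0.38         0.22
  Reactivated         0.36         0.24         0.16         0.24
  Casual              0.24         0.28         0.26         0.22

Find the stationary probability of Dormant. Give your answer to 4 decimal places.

0.2444

Let the stationary distribution be π with π = πP and π_1 + π_2 + π_3 + π_4 = 1.
π_1 = 0.2·π_1 + 0.16·π_2 + 0.36·π_3 + 0.24·π_4
π_2 = 0.22·π_1 + 0.24·π_2 + 0.24·π_3 + 0.28·π_4
π_3 = 0.34·π_1 + 0.38·π_2 + 0.16·π_3 + 0.26·π_4
Solving with the normalization constraint gives π = (0.2444, 0.2443, 0.2808, 0.2305).
So the stationary probability of Dormant is 0.2444.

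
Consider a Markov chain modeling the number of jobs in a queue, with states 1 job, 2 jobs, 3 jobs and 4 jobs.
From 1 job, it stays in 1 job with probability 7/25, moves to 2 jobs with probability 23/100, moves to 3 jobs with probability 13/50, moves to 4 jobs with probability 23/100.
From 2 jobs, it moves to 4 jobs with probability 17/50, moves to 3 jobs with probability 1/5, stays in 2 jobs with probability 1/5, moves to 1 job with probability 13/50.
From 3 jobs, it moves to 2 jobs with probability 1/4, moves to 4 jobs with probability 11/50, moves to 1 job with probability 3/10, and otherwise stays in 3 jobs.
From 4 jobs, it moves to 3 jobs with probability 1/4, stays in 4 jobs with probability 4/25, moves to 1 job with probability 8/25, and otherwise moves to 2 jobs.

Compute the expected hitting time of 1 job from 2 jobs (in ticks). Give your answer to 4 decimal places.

3.5120

Let t(s) be the expected number of ticks to first reach 1 job from state s, with t(1 job) = 0. Conditioning on the first tick:
t(2 jobs) = 1 + 0.2·t(2 jobs) + 0.2·t(3 jobs) + 0.34·t(4 jobs)
t(3 jobs) = 1 + 0.25·t(2 jobs) + 0.23·t(3 jobs) + 0.22·t(4 jobs)
t(4 jobs) = 1 + 0.27·t(2 jobs) + 0.25·t(3 jobs) + 0.16·t(4 jobs)
Solving: t(2 jobs) = 3.5120, t(3 jobs) = 3.3899, t(4 jobs) = 3.3282.
Expected ticks from 2 jobs to 1 job: 3.5120.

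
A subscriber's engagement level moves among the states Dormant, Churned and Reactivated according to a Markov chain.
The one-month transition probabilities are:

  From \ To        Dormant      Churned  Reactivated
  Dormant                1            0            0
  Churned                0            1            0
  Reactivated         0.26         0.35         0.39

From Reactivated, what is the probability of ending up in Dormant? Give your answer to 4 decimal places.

Let h(s) be the probability of absorption at Dormant starting from transient state s. Then h(Dormant) = 1 and h(Churned) = 0. By first-step analysis:
h(Reactivated) = 0.26·1 + 0.35·0 + 0.39·h(Reactivated)
Solving: h(Reactivated) = 0.4262.
Starting from Reactivated, the probability is 0.4262.

0.4262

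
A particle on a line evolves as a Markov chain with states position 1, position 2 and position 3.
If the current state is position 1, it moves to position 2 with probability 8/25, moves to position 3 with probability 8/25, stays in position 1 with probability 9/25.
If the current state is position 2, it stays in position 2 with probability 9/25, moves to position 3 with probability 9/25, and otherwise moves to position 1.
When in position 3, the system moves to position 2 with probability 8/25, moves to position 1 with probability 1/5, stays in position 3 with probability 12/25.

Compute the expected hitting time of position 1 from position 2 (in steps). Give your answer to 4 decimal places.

Let t(s) be the expected number of steps to first reach position 1 from state s, with t(position 1) = 0. Conditioning on the first step:
t(position 2) = 1 + 0.36·t(position 2) + 0.36·t(position 3)
t(position 3) = 1 + 0.32·t(position 2) + 0.48·t(position 3)
Solving: t(position 2) = 4.0441, t(position 3) = 4.4118.
Expected steps from position 2 to position 1: 4.0441.

4.0441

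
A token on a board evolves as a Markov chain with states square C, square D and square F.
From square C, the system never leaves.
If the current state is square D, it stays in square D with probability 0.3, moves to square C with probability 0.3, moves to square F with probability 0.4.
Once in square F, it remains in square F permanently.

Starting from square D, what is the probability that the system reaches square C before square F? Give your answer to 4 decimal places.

Let h(s) be the probability of absorption at square C starting from transient state s. Then h(square C) = 1 and h(square F) = 0. By first-step analysis:
h(square D) = 0.3·1 + 0.3·h(square D) + 0.4·0
Solving: h(square D) = 0.4286.
Starting from square D, the probability is 0.4286.

0.4286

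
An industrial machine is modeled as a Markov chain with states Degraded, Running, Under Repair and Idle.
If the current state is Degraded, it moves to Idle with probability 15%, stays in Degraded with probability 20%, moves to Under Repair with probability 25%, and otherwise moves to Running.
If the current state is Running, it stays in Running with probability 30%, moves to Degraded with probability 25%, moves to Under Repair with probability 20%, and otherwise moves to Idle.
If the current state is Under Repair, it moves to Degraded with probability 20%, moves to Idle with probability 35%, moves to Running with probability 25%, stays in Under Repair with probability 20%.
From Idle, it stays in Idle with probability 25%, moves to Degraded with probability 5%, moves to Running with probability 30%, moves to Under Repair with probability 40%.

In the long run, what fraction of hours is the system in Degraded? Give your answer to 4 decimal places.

0.1765

Let the stationary distribution be π with π = πP and π_1 + π_2 + π_3 + π_4 = 1.
π_1 = 0.2·π_1 + 0.25·π_2 + 0.2·π_3 + 0.05·π_4
π_2 = 0.4·π_1 + 0.3·π_2 + 0.25·π_3 + 0.3·π_4
π_3 = 0.25·π_1 + 0.2·π_2 + 0.2·π_3 + 0.4·π_4
Solving with the normalization constraint gives π = (0.1765, 0.3046, 0.2605, 0.2584).
So the stationary probability of Degraded is 0.1765.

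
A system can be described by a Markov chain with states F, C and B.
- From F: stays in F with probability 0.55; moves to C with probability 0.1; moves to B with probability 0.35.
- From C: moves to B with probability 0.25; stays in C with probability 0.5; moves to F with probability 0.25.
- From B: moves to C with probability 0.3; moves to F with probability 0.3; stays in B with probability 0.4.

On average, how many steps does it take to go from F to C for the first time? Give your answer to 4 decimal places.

5.7576

Let t(s) be the expected number of steps to first reach C from state s, with t(C) = 0. Conditioning on the first step:
t(F) = 1 + 0.55·t(F) + 0.35·t(B)
t(B) = 1 + 0.3·t(F) + 0.4·t(B)
Solving: t(F) = 5.7576, t(B) = 4.5455.
Expected steps from F to C: 5.7576.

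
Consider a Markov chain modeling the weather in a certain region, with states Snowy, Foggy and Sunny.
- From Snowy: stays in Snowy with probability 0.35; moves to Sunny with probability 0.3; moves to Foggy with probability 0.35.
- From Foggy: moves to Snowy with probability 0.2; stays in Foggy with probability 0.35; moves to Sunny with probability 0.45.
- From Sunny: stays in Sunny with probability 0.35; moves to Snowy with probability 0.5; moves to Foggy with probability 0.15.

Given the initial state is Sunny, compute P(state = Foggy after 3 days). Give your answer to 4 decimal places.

0.2820

Propagate the distribution vector 3 days from Sunny.
After 0 days: (0.0000, 0.0000, 1.0000)
After 1 day: (0.5000, 0.1500, 0.3500)
After 2 days: (0.3800, 0.2800, 0.3400)
After 3 days: (0.3590, 0.2820, 0.3590)
P(in Foggy after 3 days) = 0.2820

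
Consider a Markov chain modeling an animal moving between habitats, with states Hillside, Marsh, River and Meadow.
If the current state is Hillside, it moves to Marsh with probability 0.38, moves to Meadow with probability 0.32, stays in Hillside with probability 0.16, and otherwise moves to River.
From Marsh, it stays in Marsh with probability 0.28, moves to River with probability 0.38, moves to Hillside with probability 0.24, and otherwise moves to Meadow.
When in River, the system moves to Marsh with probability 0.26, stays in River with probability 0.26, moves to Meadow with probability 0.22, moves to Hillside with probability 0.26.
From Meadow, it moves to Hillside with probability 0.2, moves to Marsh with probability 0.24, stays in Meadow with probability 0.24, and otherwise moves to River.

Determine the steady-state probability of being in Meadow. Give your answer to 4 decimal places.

0.2116

Let the stationary distribution be π with π = πP and π_1 + π_2 + π_3 + π_4 = 1.
π_1 = 0.16·π_1 + 0.24·π_2 + 0.26·π_3 + 0.2·π_4
π_2 = 0.38·π_1 + 0.28·π_2 + 0.26·π_3 + 0.24·π_4
π_3 = 0.14·π_1 + 0.38·π_2 + 0.26·π_3 + 0.32·π_4
Solving with the normalization constraint gives π = (0.2196, 0.2879, 0.2809, 0.2116).
So the stationary probability of Meadow is 0.2116.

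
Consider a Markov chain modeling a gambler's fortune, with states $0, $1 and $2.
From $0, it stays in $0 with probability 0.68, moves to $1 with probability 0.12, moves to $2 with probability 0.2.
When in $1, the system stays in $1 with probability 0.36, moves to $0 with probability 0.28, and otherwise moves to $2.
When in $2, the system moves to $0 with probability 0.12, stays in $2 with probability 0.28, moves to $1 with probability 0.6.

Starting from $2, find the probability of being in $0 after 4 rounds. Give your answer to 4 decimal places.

0.3707

Propagate the distribution vector 4 rounds from $2.
After 0 rounds: (0.0000, 0.0000, 1.0000)
After 1 round: (0.1200, 0.6000, 0.2800)
After 2 rounds: (0.2832, 0.3984, 0.3184)
After 3 rounds: (0.3423, 0.3684, 0.2892)
After 4 rounds: (0.3707, 0.3473, 0.2821)
P(in $0 after 4 rounds) = 0.3707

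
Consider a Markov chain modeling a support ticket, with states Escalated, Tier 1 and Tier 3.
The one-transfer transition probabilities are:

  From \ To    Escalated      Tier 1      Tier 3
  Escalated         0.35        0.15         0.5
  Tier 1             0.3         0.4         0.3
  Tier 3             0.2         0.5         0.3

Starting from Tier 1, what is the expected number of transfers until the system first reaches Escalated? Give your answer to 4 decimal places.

Let t(s) be the expected number of transfers to first reach Escalated from state s, with t(Escalated) = 0. Conditioning on the first transfer:
t(Tier 1) = 1 + 0.4·t(Tier 1) + 0.3·t(Tier 3)
t(Tier 3) = 1 + 0.5·t(Tier 1) + 0.3·t(Tier 3)
Solving: t(Tier 1) = 3.7037, t(Tier 3) = 4.0741.
Expected transfers from Tier 1 to Escalated: 3.7037.

3.7037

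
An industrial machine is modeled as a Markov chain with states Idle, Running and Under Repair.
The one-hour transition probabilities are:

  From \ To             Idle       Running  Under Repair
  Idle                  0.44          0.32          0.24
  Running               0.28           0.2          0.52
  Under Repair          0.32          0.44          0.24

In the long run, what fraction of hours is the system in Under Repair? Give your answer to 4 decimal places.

Let the stationary distribution be π with π = πP and π_1 + π_2 + π_3 = 1.
π_1 = 0.44·π_1 + 0.28·π_2 + 0.32·π_3
π_2 = 0.32·π_1 + 0.2·π_2 + 0.44·π_3
Solving with the normalization constraint gives π = (0.3490, 0.3211, 0.3299).
So the stationary probability of Under Repair is 0.3299.

0.3299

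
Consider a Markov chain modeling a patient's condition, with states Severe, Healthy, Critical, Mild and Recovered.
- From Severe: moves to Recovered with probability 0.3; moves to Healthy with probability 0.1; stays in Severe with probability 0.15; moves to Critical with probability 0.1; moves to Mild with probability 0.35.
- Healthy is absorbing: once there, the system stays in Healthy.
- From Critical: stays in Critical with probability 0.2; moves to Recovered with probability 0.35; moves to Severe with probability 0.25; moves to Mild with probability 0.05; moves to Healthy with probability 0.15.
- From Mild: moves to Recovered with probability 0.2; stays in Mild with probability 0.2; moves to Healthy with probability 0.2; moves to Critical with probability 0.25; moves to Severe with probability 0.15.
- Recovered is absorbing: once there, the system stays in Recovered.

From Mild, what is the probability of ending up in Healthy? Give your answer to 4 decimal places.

Let h(s) be the probability of absorption at Healthy starting from transient state s. Then h(Healthy) = 1 and h(Recovered) = 0. By first-step analysis:
h(Severe) = 0.15·h(Severe) + 0.1·1 + 0.1·h(Critical) + 0.35·h(Mild) + 0.3·0
h(Critical) = 0.25·h(Severe) + 0.15·1 + 0.2·h(Critical) + 0.05·h(Mild) + 0.35·0
h(Mild) = 0.15·h(Severe) + 0.2·1 + 0.25·h(Critical) + 0.2·h(Mild) + 0.2·0
Solving: h(Severe) = 0.3228, h(Critical) = 0.3139, h(Mild) = 0.4086.
Starting from Mild, the probability is 0.4086.

0.4086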